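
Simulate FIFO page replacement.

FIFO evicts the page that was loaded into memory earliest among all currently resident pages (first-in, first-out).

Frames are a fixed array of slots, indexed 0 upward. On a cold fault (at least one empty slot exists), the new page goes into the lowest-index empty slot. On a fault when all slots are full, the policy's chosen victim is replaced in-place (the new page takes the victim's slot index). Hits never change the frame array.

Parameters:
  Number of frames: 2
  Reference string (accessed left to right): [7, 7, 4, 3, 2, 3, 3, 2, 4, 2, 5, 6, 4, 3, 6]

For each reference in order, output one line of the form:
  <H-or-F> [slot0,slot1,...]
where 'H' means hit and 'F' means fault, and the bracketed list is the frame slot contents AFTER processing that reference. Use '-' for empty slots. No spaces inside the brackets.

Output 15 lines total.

F [7,-]
H [7,-]
F [7,4]
F [3,4]
F [3,2]
H [3,2]
H [3,2]
H [3,2]
F [4,2]
H [4,2]
F [4,5]
F [6,5]
F [6,4]
F [3,4]
F [3,6]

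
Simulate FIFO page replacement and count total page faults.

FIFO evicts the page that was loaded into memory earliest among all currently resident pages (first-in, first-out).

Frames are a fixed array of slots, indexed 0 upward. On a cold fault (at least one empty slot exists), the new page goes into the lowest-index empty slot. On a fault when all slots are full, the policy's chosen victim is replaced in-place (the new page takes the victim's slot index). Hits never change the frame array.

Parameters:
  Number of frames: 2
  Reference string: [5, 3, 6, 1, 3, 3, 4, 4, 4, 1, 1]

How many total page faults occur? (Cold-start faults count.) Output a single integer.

Step 0: ref 5 → FAULT, frames=[5,-]
Step 1: ref 3 → FAULT, frames=[5,3]
Step 2: ref 6 → FAULT (evict 5), frames=[6,3]
Step 3: ref 1 → FAULT (evict 3), frames=[6,1]
Step 4: ref 3 → FAULT (evict 6), frames=[3,1]
Step 5: ref 3 → HIT, frames=[3,1]
Step 6: ref 4 → FAULT (evict 1), frames=[3,4]
Step 7: ref 4 → HIT, frames=[3,4]
Step 8: ref 4 → HIT, frames=[3,4]
Step 9: ref 1 → FAULT (evict 3), frames=[1,4]
Step 10: ref 1 → HIT, frames=[1,4]
Total faults: 7

Answer: 7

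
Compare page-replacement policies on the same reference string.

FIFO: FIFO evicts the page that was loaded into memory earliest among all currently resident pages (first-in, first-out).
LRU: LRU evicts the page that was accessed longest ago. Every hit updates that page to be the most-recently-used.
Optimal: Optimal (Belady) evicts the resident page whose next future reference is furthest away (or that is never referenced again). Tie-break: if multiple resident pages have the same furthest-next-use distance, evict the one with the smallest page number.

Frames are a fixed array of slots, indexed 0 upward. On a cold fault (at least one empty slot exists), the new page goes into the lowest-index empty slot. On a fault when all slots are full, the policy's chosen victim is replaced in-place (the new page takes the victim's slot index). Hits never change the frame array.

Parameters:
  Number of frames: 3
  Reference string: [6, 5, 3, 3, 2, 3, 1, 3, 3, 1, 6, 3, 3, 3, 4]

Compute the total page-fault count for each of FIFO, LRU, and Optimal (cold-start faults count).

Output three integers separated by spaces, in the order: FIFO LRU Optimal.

Answer: 8 7 6

Derivation:
--- FIFO ---
  step 0: ref 6 -> FAULT, frames=[6,-,-] (faults so far: 1)
  step 1: ref 5 -> FAULT, frames=[6,5,-] (faults so far: 2)
  step 2: ref 3 -> FAULT, frames=[6,5,3] (faults so far: 3)
  step 3: ref 3 -> HIT, frames=[6,5,3] (faults so far: 3)
  step 4: ref 2 -> FAULT, evict 6, frames=[2,5,3] (faults so far: 4)
  step 5: ref 3 -> HIT, frames=[2,5,3] (faults so far: 4)
  step 6: ref 1 -> FAULT, evict 5, frames=[2,1,3] (faults so far: 5)
  step 7: ref 3 -> HIT, frames=[2,1,3] (faults so far: 5)
  step 8: ref 3 -> HIT, frames=[2,1,3] (faults so far: 5)
  step 9: ref 1 -> HIT, frames=[2,1,3] (faults so far: 5)
  step 10: ref 6 -> FAULT, evict 3, frames=[2,1,6] (faults so far: 6)
  step 11: ref 3 -> FAULT, evict 2, frames=[3,1,6] (faults so far: 7)
  step 12: ref 3 -> HIT, frames=[3,1,6] (faults so far: 7)
  step 13: ref 3 -> HIT, frames=[3,1,6] (faults so far: 7)
  step 14: ref 4 -> FAULT, evict 1, frames=[3,4,6] (faults so far: 8)
  FIFO total faults: 8
--- LRU ---
  step 0: ref 6 -> FAULT, frames=[6,-,-] (faults so far: 1)
  step 1: ref 5 -> FAULT, frames=[6,5,-] (faults so far: 2)
  step 2: ref 3 -> FAULT, frames=[6,5,3] (faults so far: 3)
  step 3: ref 3 -> HIT, frames=[6,5,3] (faults so far: 3)
  step 4: ref 2 -> FAULT, evict 6, frames=[2,5,3] (faults so far: 4)
  step 5: ref 3 -> HIT, frames=[2,5,3] (faults so far: 4)
  step 6: ref 1 -> FAULT, evict 5, frames=[2,1,3] (faults so far: 5)
  step 7: ref 3 -> HIT, frames=[2,1,3] (faults so far: 5)
  step 8: ref 3 -> HIT, frames=[2,1,3] (faults so far: 5)
  step 9: ref 1 -> HIT, frames=[2,1,3] (faults so far: 5)
  step 10: ref 6 -> FAULT, evict 2, frames=[6,1,3] (faults so far: 6)
  step 11: ref 3 -> HIT, frames=[6,1,3] (faults so far: 6)
  step 12: ref 3 -> HIT, frames=[6,1,3] (faults so far: 6)
  step 13: ref 3 -> HIT, frames=[6,1,3] (faults so far: 6)
  step 14: ref 4 -> FAULT, evict 1, frames=[6,4,3] (faults so far: 7)
  LRU total faults: 7
--- Optimal ---
  step 0: ref 6 -> FAULT, frames=[6,-,-] (faults so far: 1)
  step 1: ref 5 -> FAULT, frames=[6,5,-] (faults so far: 2)
  step 2: ref 3 -> FAULT, frames=[6,5,3] (faults so far: 3)
  step 3: ref 3 -> HIT, frames=[6,5,3] (faults so far: 3)
  step 4: ref 2 -> FAULT, evict 5, frames=[6,2,3] (faults so far: 4)
  step 5: ref 3 -> HIT, frames=[6,2,3] (faults so far: 4)
  step 6: ref 1 -> FAULT, evict 2, frames=[6,1,3] (faults so far: 5)
  step 7: ref 3 -> HIT, frames=[6,1,3] (faults so far: 5)
  step 8: ref 3 -> HIT, frames=[6,1,3] (faults so far: 5)
  step 9: ref 1 -> HIT, frames=[6,1,3] (faults so far: 5)
  step 10: ref 6 -> HIT, frames=[6,1,3] (faults so far: 5)
  step 11: ref 3 -> HIT, frames=[6,1,3] (faults so far: 5)
  step 12: ref 3 -> HIT, frames=[6,1,3] (faults so far: 5)
  step 13: ref 3 -> HIT, frames=[6,1,3] (faults so far: 5)
  step 14: ref 4 -> FAULT, evict 1, frames=[6,4,3] (faults so far: 6)
  Optimal total faults: 6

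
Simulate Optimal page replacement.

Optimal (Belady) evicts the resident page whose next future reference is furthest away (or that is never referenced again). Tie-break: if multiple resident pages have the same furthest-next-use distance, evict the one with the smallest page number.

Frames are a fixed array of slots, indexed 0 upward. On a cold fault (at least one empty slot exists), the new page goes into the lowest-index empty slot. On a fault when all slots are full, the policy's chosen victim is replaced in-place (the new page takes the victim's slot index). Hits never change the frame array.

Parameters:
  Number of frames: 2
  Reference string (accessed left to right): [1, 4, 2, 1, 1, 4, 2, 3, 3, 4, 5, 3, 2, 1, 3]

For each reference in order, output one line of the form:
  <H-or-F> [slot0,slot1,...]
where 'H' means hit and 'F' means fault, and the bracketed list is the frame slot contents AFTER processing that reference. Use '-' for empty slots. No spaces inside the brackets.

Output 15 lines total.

F [1,-]
F [1,4]
F [1,2]
H [1,2]
H [1,2]
F [4,2]
H [4,2]
F [4,3]
H [4,3]
H [4,3]
F [5,3]
H [5,3]
F [2,3]
F [1,3]
H [1,3]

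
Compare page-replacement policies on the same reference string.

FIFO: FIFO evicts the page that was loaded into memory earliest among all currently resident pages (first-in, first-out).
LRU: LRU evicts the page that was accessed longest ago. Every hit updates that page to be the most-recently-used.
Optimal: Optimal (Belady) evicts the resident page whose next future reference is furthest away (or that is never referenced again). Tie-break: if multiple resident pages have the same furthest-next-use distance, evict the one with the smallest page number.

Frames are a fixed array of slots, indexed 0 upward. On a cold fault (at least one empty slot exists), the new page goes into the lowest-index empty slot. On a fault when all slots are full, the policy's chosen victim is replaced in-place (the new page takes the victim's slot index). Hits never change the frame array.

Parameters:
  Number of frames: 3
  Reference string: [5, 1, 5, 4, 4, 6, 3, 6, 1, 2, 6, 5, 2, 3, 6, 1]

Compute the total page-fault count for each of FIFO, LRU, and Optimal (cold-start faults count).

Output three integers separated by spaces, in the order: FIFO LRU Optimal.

Answer: 11 11 9

Derivation:
--- FIFO ---
  step 0: ref 5 -> FAULT, frames=[5,-,-] (faults so far: 1)
  step 1: ref 1 -> FAULT, frames=[5,1,-] (faults so far: 2)
  step 2: ref 5 -> HIT, frames=[5,1,-] (faults so far: 2)
  step 3: ref 4 -> FAULT, frames=[5,1,4] (faults so far: 3)
  step 4: ref 4 -> HIT, frames=[5,1,4] (faults so far: 3)
  step 5: ref 6 -> FAULT, evict 5, frames=[6,1,4] (faults so far: 4)
  step 6: ref 3 -> FAULT, evict 1, frames=[6,3,4] (faults so far: 5)
  step 7: ref 6 -> HIT, frames=[6,3,4] (faults so far: 5)
  step 8: ref 1 -> FAULT, evict 4, frames=[6,3,1] (faults so far: 6)
  step 9: ref 2 -> FAULT, evict 6, frames=[2,3,1] (faults so far: 7)
  step 10: ref 6 -> FAULT, evict 3, frames=[2,6,1] (faults so far: 8)
  step 11: ref 5 -> FAULT, evict 1, frames=[2,6,5] (faults so far: 9)
  step 12: ref 2 -> HIT, frames=[2,6,5] (faults so far: 9)
  step 13: ref 3 -> FAULT, evict 2, frames=[3,6,5] (faults so far: 10)
  step 14: ref 6 -> HIT, frames=[3,6,5] (faults so far: 10)
  step 15: ref 1 -> FAULT, evict 6, frames=[3,1,5] (faults so far: 11)
  FIFO total faults: 11
--- LRU ---
  step 0: ref 5 -> FAULT, frames=[5,-,-] (faults so far: 1)
  step 1: ref 1 -> FAULT, frames=[5,1,-] (faults so far: 2)
  step 2: ref 5 -> HIT, frames=[5,1,-] (faults so far: 2)
  step 3: ref 4 -> FAULT, frames=[5,1,4] (faults so far: 3)
  step 4: ref 4 -> HIT, frames=[5,1,4] (faults so far: 3)
  step 5: ref 6 -> FAULT, evict 1, frames=[5,6,4] (faults so far: 4)
  step 6: ref 3 -> FAULT, evict 5, frames=[3,6,4] (faults so far: 5)
  step 7: ref 6 -> HIT, frames=[3,6,4] (faults so far: 5)
  step 8: ref 1 -> FAULT, evict 4, frames=[3,6,1] (faults so far: 6)
  step 9: ref 2 -> FAULT, evict 3, frames=[2,6,1] (faults so far: 7)
  step 10: ref 6 -> HIT, frames=[2,6,1] (faults so far: 7)
  step 11: ref 5 -> FAULT, evict 1, frames=[2,6,5] (faults so far: 8)
  step 12: ref 2 -> HIT, frames=[2,6,5] (faults so far: 8)
  step 13: ref 3 -> FAULT, evict 6, frames=[2,3,5] (faults so far: 9)
  step 14: ref 6 -> FAULT, evict 5, frames=[2,3,6] (faults so far: 10)
  step 15: ref 1 -> FAULT, evict 2, frames=[1,3,6] (faults so far: 11)
  LRU total faults: 11
--- Optimal ---
  step 0: ref 5 -> FAULT, frames=[5,-,-] (faults so far: 1)
  step 1: ref 1 -> FAULT, frames=[5,1,-] (faults so far: 2)
  step 2: ref 5 -> HIT, frames=[5,1,-] (faults so far: 2)
  step 3: ref 4 -> FAULT, frames=[5,1,4] (faults so far: 3)
  step 4: ref 4 -> HIT, frames=[5,1,4] (faults so far: 3)
  step 5: ref 6 -> FAULT, evict 4, frames=[5,1,6] (faults so far: 4)
  step 6: ref 3 -> FAULT, evict 5, frames=[3,1,6] (faults so far: 5)
  step 7: ref 6 -> HIT, frames=[3,1,6] (faults so far: 5)
  step 8: ref 1 -> HIT, frames=[3,1,6] (faults so far: 5)
  step 9: ref 2 -> FAULT, evict 1, frames=[3,2,6] (faults so far: 6)
  step 10: ref 6 -> HIT, frames=[3,2,6] (faults so far: 6)
  step 11: ref 5 -> FAULT, evict 6, frames=[3,2,5] (faults so far: 7)
  step 12: ref 2 -> HIT, frames=[3,2,5] (faults so far: 7)
  step 13: ref 3 -> HIT, frames=[3,2,5] (faults so far: 7)
  step 14: ref 6 -> FAULT, evict 2, frames=[3,6,5] (faults so far: 8)
  step 15: ref 1 -> FAULT, evict 3, frames=[1,6,5] (faults so far: 9)
  Optimal total faults: 9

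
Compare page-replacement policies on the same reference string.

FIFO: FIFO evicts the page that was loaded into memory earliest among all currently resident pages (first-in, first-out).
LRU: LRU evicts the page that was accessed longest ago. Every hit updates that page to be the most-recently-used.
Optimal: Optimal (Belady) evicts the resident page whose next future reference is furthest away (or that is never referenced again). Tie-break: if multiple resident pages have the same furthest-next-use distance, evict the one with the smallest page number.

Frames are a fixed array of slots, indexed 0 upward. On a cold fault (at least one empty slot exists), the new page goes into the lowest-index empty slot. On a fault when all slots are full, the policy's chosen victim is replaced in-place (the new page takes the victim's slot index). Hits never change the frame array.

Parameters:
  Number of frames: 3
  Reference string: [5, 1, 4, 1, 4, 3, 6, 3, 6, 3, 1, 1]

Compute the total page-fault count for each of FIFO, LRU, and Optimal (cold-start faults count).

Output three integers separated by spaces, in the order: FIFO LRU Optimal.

Answer: 6 6 5

Derivation:
--- FIFO ---
  step 0: ref 5 -> FAULT, frames=[5,-,-] (faults so far: 1)
  step 1: ref 1 -> FAULT, frames=[5,1,-] (faults so far: 2)
  step 2: ref 4 -> FAULT, frames=[5,1,4] (faults so far: 3)
  step 3: ref 1 -> HIT, frames=[5,1,4] (faults so far: 3)
  step 4: ref 4 -> HIT, frames=[5,1,4] (faults so far: 3)
  step 5: ref 3 -> FAULT, evict 5, frames=[3,1,4] (faults so far: 4)
  step 6: ref 6 -> FAULT, evict 1, frames=[3,6,4] (faults so far: 5)
  step 7: ref 3 -> HIT, frames=[3,6,4] (faults so far: 5)
  step 8: ref 6 -> HIT, frames=[3,6,4] (faults so far: 5)
  step 9: ref 3 -> HIT, frames=[3,6,4] (faults so far: 5)
  step 10: ref 1 -> FAULT, evict 4, frames=[3,6,1] (faults so far: 6)
  step 11: ref 1 -> HIT, frames=[3,6,1] (faults so far: 6)
  FIFO total faults: 6
--- LRU ---
  step 0: ref 5 -> FAULT, frames=[5,-,-] (faults so far: 1)
  step 1: ref 1 -> FAULT, frames=[5,1,-] (faults so far: 2)
  step 2: ref 4 -> FAULT, frames=[5,1,4] (faults so far: 3)
  step 3: ref 1 -> HIT, frames=[5,1,4] (faults so far: 3)
  step 4: ref 4 -> HIT, frames=[5,1,4] (faults so far: 3)
  step 5: ref 3 -> FAULT, evict 5, frames=[3,1,4] (faults so far: 4)
  step 6: ref 6 -> FAULT, evict 1, frames=[3,6,4] (faults so far: 5)
  step 7: ref 3 -> HIT, frames=[3,6,4] (faults so far: 5)
  step 8: ref 6 -> HIT, frames=[3,6,4] (faults so far: 5)
  step 9: ref 3 -> HIT, frames=[3,6,4] (faults so far: 5)
  step 10: ref 1 -> FAULT, evict 4, frames=[3,6,1] (faults so far: 6)
  step 11: ref 1 -> HIT, frames=[3,6,1] (faults so far: 6)
  LRU total faults: 6
--- Optimal ---
  step 0: ref 5 -> FAULT, frames=[5,-,-] (faults so far: 1)
  step 1: ref 1 -> FAULT, frames=[5,1,-] (faults so far: 2)
  step 2: ref 4 -> FAULT, frames=[5,1,4] (faults so far: 3)
  step 3: ref 1 -> HIT, frames=[5,1,4] (faults so far: 3)
  step 4: ref 4 -> HIT, frames=[5,1,4] (faults so far: 3)
  step 5: ref 3 -> FAULT, evict 4, frames=[5,1,3] (faults so far: 4)
  step 6: ref 6 -> FAULT, evict 5, frames=[6,1,3] (faults so far: 5)
  step 7: ref 3 -> HIT, frames=[6,1,3] (faults so far: 5)
  step 8: ref 6 -> HIT, frames=[6,1,3] (faults so far: 5)
  step 9: ref 3 -> HIT, frames=[6,1,3] (faults so far: 5)
  step 10: ref 1 -> HIT, frames=[6,1,3] (faults so far: 5)
  step 11: ref 1 -> HIT, frames=[6,1,3] (faults so far: 5)
  Optimal total faults: 5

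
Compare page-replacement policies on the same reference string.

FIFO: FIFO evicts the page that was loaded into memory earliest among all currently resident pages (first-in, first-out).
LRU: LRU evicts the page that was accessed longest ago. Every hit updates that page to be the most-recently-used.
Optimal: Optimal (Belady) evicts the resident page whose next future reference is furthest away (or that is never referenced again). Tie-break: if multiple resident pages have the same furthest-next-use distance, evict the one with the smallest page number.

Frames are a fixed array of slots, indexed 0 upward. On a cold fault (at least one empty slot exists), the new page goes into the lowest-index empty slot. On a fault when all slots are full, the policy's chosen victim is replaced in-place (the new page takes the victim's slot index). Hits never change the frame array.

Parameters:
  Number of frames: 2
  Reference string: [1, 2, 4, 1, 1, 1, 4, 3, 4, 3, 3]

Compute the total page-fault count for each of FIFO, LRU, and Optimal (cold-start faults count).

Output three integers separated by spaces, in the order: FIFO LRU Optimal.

Answer: 6 5 4

Derivation:
--- FIFO ---
  step 0: ref 1 -> FAULT, frames=[1,-] (faults so far: 1)
  step 1: ref 2 -> FAULT, frames=[1,2] (faults so far: 2)
  step 2: ref 4 -> FAULT, evict 1, frames=[4,2] (faults so far: 3)
  step 3: ref 1 -> FAULT, evict 2, frames=[4,1] (faults so far: 4)
  step 4: ref 1 -> HIT, frames=[4,1] (faults so far: 4)
  step 5: ref 1 -> HIT, frames=[4,1] (faults so far: 4)
  step 6: ref 4 -> HIT, frames=[4,1] (faults so far: 4)
  step 7: ref 3 -> FAULT, evict 4, frames=[3,1] (faults so far: 5)
  step 8: ref 4 -> FAULT, evict 1, frames=[3,4] (faults so far: 6)
  step 9: ref 3 -> HIT, frames=[3,4] (faults so far: 6)
  step 10: ref 3 -> HIT, frames=[3,4] (faults so far: 6)
  FIFO total faults: 6
--- LRU ---
  step 0: ref 1 -> FAULT, frames=[1,-] (faults so far: 1)
  step 1: ref 2 -> FAULT, frames=[1,2] (faults so far: 2)
  step 2: ref 4 -> FAULT, evict 1, frames=[4,2] (faults so far: 3)
  step 3: ref 1 -> FAULT, evict 2, frames=[4,1] (faults so far: 4)
  step 4: ref 1 -> HIT, frames=[4,1] (faults so far: 4)
  step 5: ref 1 -> HIT, frames=[4,1] (faults so far: 4)
  step 6: ref 4 -> HIT, frames=[4,1] (faults so far: 4)
  step 7: ref 3 -> FAULT, evict 1, frames=[4,3] (faults so far: 5)
  step 8: ref 4 -> HIT, frames=[4,3] (faults so far: 5)
  step 9: ref 3 -> HIT, frames=[4,3] (faults so far: 5)
  step 10: ref 3 -> HIT, frames=[4,3] (faults so far: 5)
  LRU total faults: 5
--- Optimal ---
  step 0: ref 1 -> FAULT, frames=[1,-] (faults so far: 1)
  step 1: ref 2 -> FAULT, frames=[1,2] (faults so far: 2)
  step 2: ref 4 -> FAULT, evict 2, frames=[1,4] (faults so far: 3)
  step 3: ref 1 -> HIT, frames=[1,4] (faults so far: 3)
  step 4: ref 1 -> HIT, frames=[1,4] (faults so far: 3)
  step 5: ref 1 -> HIT, frames=[1,4] (faults so far: 3)
  step 6: ref 4 -> HIT, frames=[1,4] (faults so far: 3)
  step 7: ref 3 -> FAULT, evict 1, frames=[3,4] (faults so far: 4)
  step 8: ref 4 -> HIT, frames=[3,4] (faults so far: 4)
  step 9: ref 3 -> HIT, frames=[3,4] (faults so far: 4)
  step 10: ref 3 -> HIT, frames=[3,4] (faults so far: 4)
  Optimal total faults: 4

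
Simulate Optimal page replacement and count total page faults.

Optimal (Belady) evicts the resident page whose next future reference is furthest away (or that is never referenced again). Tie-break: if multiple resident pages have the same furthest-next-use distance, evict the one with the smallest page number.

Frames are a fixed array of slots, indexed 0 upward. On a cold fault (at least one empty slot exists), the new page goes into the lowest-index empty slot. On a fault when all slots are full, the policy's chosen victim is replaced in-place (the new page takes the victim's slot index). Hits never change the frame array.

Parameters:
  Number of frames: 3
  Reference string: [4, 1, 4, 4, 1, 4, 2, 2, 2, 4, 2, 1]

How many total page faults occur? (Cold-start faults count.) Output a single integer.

Step 0: ref 4 → FAULT, frames=[4,-,-]
Step 1: ref 1 → FAULT, frames=[4,1,-]
Step 2: ref 4 → HIT, frames=[4,1,-]
Step 3: ref 4 → HIT, frames=[4,1,-]
Step 4: ref 1 → HIT, frames=[4,1,-]
Step 5: ref 4 → HIT, frames=[4,1,-]
Step 6: ref 2 → FAULT, frames=[4,1,2]
Step 7: ref 2 → HIT, frames=[4,1,2]
Step 8: ref 2 → HIT, frames=[4,1,2]
Step 9: ref 4 → HIT, frames=[4,1,2]
Step 10: ref 2 → HIT, frames=[4,1,2]
Step 11: ref 1 → HIT, frames=[4,1,2]
Total faults: 3

Answer: 3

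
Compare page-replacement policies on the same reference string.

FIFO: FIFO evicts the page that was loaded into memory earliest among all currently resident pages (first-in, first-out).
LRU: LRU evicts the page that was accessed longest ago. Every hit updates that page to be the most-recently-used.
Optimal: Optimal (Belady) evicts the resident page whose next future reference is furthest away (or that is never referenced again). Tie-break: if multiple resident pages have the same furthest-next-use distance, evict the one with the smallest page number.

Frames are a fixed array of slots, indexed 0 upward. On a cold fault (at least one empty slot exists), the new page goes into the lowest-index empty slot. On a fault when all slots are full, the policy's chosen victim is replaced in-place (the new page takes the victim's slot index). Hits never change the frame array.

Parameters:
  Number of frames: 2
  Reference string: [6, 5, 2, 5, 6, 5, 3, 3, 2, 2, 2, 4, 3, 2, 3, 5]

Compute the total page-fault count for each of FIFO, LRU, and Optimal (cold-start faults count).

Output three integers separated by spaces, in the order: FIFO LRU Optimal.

--- FIFO ---
  step 0: ref 6 -> FAULT, frames=[6,-] (faults so far: 1)
  step 1: ref 5 -> FAULT, frames=[6,5] (faults so far: 2)
  step 2: ref 2 -> FAULT, evict 6, frames=[2,5] (faults so far: 3)
  step 3: ref 5 -> HIT, frames=[2,5] (faults so far: 3)
  step 4: ref 6 -> FAULT, evict 5, frames=[2,6] (faults so far: 4)
  step 5: ref 5 -> FAULT, evict 2, frames=[5,6] (faults so far: 5)
  step 6: ref 3 -> FAULT, evict 6, frames=[5,3] (faults so far: 6)
  step 7: ref 3 -> HIT, frames=[5,3] (faults so far: 6)
  step 8: ref 2 -> FAULT, evict 5, frames=[2,3] (faults so far: 7)
  step 9: ref 2 -> HIT, frames=[2,3] (faults so far: 7)
  step 10: ref 2 -> HIT, frames=[2,3] (faults so far: 7)
  step 11: ref 4 -> FAULT, evict 3, frames=[2,4] (faults so far: 8)
  step 12: ref 3 -> FAULT, evict 2, frames=[3,4] (faults so far: 9)
  step 13: ref 2 -> FAULT, evict 4, frames=[3,2] (faults so far: 10)
  step 14: ref 3 -> HIT, frames=[3,2] (faults so far: 10)
  step 15: ref 5 -> FAULT, evict 3, frames=[5,2] (faults so far: 11)
  FIFO total faults: 11
--- LRU ---
  step 0: ref 6 -> FAULT, frames=[6,-] (faults so far: 1)
  step 1: ref 5 -> FAULT, frames=[6,5] (faults so far: 2)
  step 2: ref 2 -> FAULT, evict 6, frames=[2,5] (faults so far: 3)
  step 3: ref 5 -> HIT, frames=[2,5] (faults so far: 3)
  step 4: ref 6 -> FAULT, evict 2, frames=[6,5] (faults so far: 4)
  step 5: ref 5 -> HIT, frames=[6,5] (faults so far: 4)
  step 6: ref 3 -> FAULT, evict 6, frames=[3,5] (faults so far: 5)
  step 7: ref 3 -> HIT, frames=[3,5] (faults so far: 5)
  step 8: ref 2 -> FAULT, evict 5, frames=[3,2] (faults so far: 6)
  step 9: ref 2 -> HIT, frames=[3,2] (faults so far: 6)
  step 10: ref 2 -> HIT, frames=[3,2] (faults so far: 6)
  step 11: ref 4 -> FAULT, evict 3, frames=[4,2] (faults so far: 7)
  step 12: ref 3 -> FAULT, evict 2, frames=[4,3] (faults so far: 8)
  step 13: ref 2 -> FAULT, evict 4, frames=[2,3] (faults so far: 9)
  step 14: ref 3 -> HIT, frames=[2,3] (faults so far: 9)
  step 15: ref 5 -> FAULT, evict 2, frames=[5,3] (faults so far: 10)
  LRU total faults: 10
--- Optimal ---
  step 0: ref 6 -> FAULT, frames=[6,-] (faults so far: 1)
  step 1: ref 5 -> FAULT, frames=[6,5] (faults so far: 2)
  step 2: ref 2 -> FAULT, evict 6, frames=[2,5] (faults so far: 3)
  step 3: ref 5 -> HIT, frames=[2,5] (faults so far: 3)
  step 4: ref 6 -> FAULT, evict 2, frames=[6,5] (faults so far: 4)
  step 5: ref 5 -> HIT, frames=[6,5] (faults so far: 4)
  step 6: ref 3 -> FAULT, evict 6, frames=[3,5] (faults so far: 5)
  step 7: ref 3 -> HIT, frames=[3,5] (faults so far: 5)
  step 8: ref 2 -> FAULT, evict 5, frames=[3,2] (faults so far: 6)
  step 9: ref 2 -> HIT, frames=[3,2] (faults so far: 6)
  step 10: ref 2 -> HIT, frames=[3,2] (faults so far: 6)
  step 11: ref 4 -> FAULT, evict 2, frames=[3,4] (faults so far: 7)
  step 12: ref 3 -> HIT, frames=[3,4] (faults so far: 7)
  step 13: ref 2 -> FAULT, evict 4, frames=[3,2] (faults so far: 8)
  step 14: ref 3 -> HIT, frames=[3,2] (faults so far: 8)
  step 15: ref 5 -> FAULT, evict 2, frames=[3,5] (faults so far: 9)
  Optimal total faults: 9

Answer: 11 10 9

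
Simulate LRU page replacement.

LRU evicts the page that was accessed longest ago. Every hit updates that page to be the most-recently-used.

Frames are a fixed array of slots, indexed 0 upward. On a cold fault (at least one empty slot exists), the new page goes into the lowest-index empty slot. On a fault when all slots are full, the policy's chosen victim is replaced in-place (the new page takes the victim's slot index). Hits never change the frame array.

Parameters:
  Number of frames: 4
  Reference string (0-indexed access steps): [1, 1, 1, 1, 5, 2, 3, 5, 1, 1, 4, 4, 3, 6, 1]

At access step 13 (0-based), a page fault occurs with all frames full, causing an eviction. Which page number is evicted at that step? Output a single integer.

Answer: 5

Derivation:
Step 0: ref 1 -> FAULT, frames=[1,-,-,-]
Step 1: ref 1 -> HIT, frames=[1,-,-,-]
Step 2: ref 1 -> HIT, frames=[1,-,-,-]
Step 3: ref 1 -> HIT, frames=[1,-,-,-]
Step 4: ref 5 -> FAULT, frames=[1,5,-,-]
Step 5: ref 2 -> FAULT, frames=[1,5,2,-]
Step 6: ref 3 -> FAULT, frames=[1,5,2,3]
Step 7: ref 5 -> HIT, frames=[1,5,2,3]
Step 8: ref 1 -> HIT, frames=[1,5,2,3]
Step 9: ref 1 -> HIT, frames=[1,5,2,3]
Step 10: ref 4 -> FAULT, evict 2, frames=[1,5,4,3]
Step 11: ref 4 -> HIT, frames=[1,5,4,3]
Step 12: ref 3 -> HIT, frames=[1,5,4,3]
Step 13: ref 6 -> FAULT, evict 5, frames=[1,6,4,3]
At step 13: evicted page 5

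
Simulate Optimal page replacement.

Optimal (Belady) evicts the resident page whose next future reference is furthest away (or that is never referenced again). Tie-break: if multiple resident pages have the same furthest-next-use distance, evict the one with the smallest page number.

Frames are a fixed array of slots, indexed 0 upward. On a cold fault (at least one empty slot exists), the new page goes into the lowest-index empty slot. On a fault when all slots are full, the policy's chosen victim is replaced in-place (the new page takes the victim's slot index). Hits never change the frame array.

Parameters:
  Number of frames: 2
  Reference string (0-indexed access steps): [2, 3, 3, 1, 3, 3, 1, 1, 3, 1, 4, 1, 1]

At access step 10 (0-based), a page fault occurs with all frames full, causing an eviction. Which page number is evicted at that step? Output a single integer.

Answer: 3

Derivation:
Step 0: ref 2 -> FAULT, frames=[2,-]
Step 1: ref 3 -> FAULT, frames=[2,3]
Step 2: ref 3 -> HIT, frames=[2,3]
Step 3: ref 1 -> FAULT, evict 2, frames=[1,3]
Step 4: ref 3 -> HIT, frames=[1,3]
Step 5: ref 3 -> HIT, frames=[1,3]
Step 6: ref 1 -> HIT, frames=[1,3]
Step 7: ref 1 -> HIT, frames=[1,3]
Step 8: ref 3 -> HIT, frames=[1,3]
Step 9: ref 1 -> HIT, frames=[1,3]
Step 10: ref 4 -> FAULT, evict 3, frames=[1,4]
At step 10: evicted page 3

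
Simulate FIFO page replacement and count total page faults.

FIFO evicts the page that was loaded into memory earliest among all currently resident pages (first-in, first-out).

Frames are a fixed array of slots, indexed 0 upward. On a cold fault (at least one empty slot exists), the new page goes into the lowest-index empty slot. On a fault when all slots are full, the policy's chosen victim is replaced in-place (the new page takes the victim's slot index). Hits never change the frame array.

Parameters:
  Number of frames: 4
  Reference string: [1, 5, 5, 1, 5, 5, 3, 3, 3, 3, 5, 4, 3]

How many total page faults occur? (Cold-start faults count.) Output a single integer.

Step 0: ref 1 → FAULT, frames=[1,-,-,-]
Step 1: ref 5 → FAULT, frames=[1,5,-,-]
Step 2: ref 5 → HIT, frames=[1,5,-,-]
Step 3: ref 1 → HIT, frames=[1,5,-,-]
Step 4: ref 5 → HIT, frames=[1,5,-,-]
Step 5: ref 5 → HIT, frames=[1,5,-,-]
Step 6: ref 3 → FAULT, frames=[1,5,3,-]
Step 7: ref 3 → HIT, frames=[1,5,3,-]
Step 8: ref 3 → HIT, frames=[1,5,3,-]
Step 9: ref 3 → HIT, frames=[1,5,3,-]
Step 10: ref 5 → HIT, frames=[1,5,3,-]
Step 11: ref 4 → FAULT, frames=[1,5,3,4]
Step 12: ref 3 → HIT, frames=[1,5,3,4]
Total faults: 4

Answer: 4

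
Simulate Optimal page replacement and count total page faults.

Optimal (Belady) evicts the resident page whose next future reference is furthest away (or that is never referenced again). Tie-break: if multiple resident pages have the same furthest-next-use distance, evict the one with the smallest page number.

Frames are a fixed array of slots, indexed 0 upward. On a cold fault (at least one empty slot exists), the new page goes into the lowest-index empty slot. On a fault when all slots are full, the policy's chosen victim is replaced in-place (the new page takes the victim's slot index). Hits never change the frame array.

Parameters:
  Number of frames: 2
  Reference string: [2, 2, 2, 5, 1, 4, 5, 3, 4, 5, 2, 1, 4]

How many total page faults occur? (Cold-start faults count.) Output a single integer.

Step 0: ref 2 → FAULT, frames=[2,-]
Step 1: ref 2 → HIT, frames=[2,-]
Step 2: ref 2 → HIT, frames=[2,-]
Step 3: ref 5 → FAULT, frames=[2,5]
Step 4: ref 1 → FAULT (evict 2), frames=[1,5]
Step 5: ref 4 → FAULT (evict 1), frames=[4,5]
Step 6: ref 5 → HIT, frames=[4,5]
Step 7: ref 3 → FAULT (evict 5), frames=[4,3]
Step 8: ref 4 → HIT, frames=[4,3]
Step 9: ref 5 → FAULT (evict 3), frames=[4,5]
Step 10: ref 2 → FAULT (evict 5), frames=[4,2]
Step 11: ref 1 → FAULT (evict 2), frames=[4,1]
Step 12: ref 4 → HIT, frames=[4,1]
Total faults: 8

Answer: 8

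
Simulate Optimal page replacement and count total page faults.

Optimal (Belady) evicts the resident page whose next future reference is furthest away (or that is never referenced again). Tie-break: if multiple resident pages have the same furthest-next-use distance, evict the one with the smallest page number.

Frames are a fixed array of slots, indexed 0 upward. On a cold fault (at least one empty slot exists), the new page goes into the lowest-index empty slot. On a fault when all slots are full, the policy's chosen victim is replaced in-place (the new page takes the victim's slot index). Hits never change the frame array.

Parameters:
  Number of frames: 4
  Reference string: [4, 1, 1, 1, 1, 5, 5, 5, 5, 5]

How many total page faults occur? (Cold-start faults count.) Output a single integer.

Step 0: ref 4 → FAULT, frames=[4,-,-,-]
Step 1: ref 1 → FAULT, frames=[4,1,-,-]
Step 2: ref 1 → HIT, frames=[4,1,-,-]
Step 3: ref 1 → HIT, frames=[4,1,-,-]
Step 4: ref 1 → HIT, frames=[4,1,-,-]
Step 5: ref 5 → FAULT, frames=[4,1,5,-]
Step 6: ref 5 → HIT, frames=[4,1,5,-]
Step 7: ref 5 → HIT, frames=[4,1,5,-]
Step 8: ref 5 → HIT, frames=[4,1,5,-]
Step 9: ref 5 → HIT, frames=[4,1,5,-]
Total faults: 3

Answer: 3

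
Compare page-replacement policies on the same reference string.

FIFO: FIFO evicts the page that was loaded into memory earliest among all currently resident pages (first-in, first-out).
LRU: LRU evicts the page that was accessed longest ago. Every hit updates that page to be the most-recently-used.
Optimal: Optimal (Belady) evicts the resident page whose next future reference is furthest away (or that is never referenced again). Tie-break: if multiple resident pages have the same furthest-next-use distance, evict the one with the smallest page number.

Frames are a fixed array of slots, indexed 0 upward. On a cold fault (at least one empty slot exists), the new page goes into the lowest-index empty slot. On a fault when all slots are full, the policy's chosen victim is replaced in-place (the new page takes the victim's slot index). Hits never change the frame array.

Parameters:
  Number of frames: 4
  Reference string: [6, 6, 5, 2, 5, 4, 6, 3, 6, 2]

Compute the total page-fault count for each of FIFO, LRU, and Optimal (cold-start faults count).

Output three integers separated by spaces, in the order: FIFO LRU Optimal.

Answer: 6 6 5

Derivation:
--- FIFO ---
  step 0: ref 6 -> FAULT, frames=[6,-,-,-] (faults so far: 1)
  step 1: ref 6 -> HIT, frames=[6,-,-,-] (faults so far: 1)
  step 2: ref 5 -> FAULT, frames=[6,5,-,-] (faults so far: 2)
  step 3: ref 2 -> FAULT, frames=[6,5,2,-] (faults so far: 3)
  step 4: ref 5 -> HIT, frames=[6,5,2,-] (faults so far: 3)
  step 5: ref 4 -> FAULT, frames=[6,5,2,4] (faults so far: 4)
  step 6: ref 6 -> HIT, frames=[6,5,2,4] (faults so far: 4)
  step 7: ref 3 -> FAULT, evict 6, frames=[3,5,2,4] (faults so far: 5)
  step 8: ref 6 -> FAULT, evict 5, frames=[3,6,2,4] (faults so far: 6)
  step 9: ref 2 -> HIT, frames=[3,6,2,4] (faults so far: 6)
  FIFO total faults: 6
--- LRU ---
  step 0: ref 6 -> FAULT, frames=[6,-,-,-] (faults so far: 1)
  step 1: ref 6 -> HIT, frames=[6,-,-,-] (faults so far: 1)
  step 2: ref 5 -> FAULT, frames=[6,5,-,-] (faults so far: 2)
  step 3: ref 2 -> FAULT, frames=[6,5,2,-] (faults so far: 3)
  step 4: ref 5 -> HIT, frames=[6,5,2,-] (faults so far: 3)
  step 5: ref 4 -> FAULT, frames=[6,5,2,4] (faults so far: 4)
  step 6: ref 6 -> HIT, frames=[6,5,2,4] (faults so far: 4)
  step 7: ref 3 -> FAULT, evict 2, frames=[6,5,3,4] (faults so far: 5)
  step 8: ref 6 -> HIT, frames=[6,5,3,4] (faults so far: 5)
  step 9: ref 2 -> FAULT, evict 5, frames=[6,2,3,4] (faults so far: 6)
  LRU total faults: 6
--- Optimal ---
  step 0: ref 6 -> FAULT, frames=[6,-,-,-] (faults so far: 1)
  step 1: ref 6 -> HIT, frames=[6,-,-,-] (faults so far: 1)
  step 2: ref 5 -> FAULT, frames=[6,5,-,-] (faults so far: 2)
  step 3: ref 2 -> FAULT, frames=[6,5,2,-] (faults so far: 3)
  step 4: ref 5 -> HIT, frames=[6,5,2,-] (faults so far: 3)
  step 5: ref 4 -> FAULT, frames=[6,5,2,4] (faults so far: 4)
  step 6: ref 6 -> HIT, frames=[6,5,2,4] (faults so far: 4)
  step 7: ref 3 -> FAULT, evict 4, frames=[6,5,2,3] (faults so far: 5)
  step 8: ref 6 -> HIT, frames=[6,5,2,3] (faults so far: 5)
  step 9: ref 2 -> HIT, frames=[6,5,2,3] (faults so far: 5)
  Optimal total faults: 5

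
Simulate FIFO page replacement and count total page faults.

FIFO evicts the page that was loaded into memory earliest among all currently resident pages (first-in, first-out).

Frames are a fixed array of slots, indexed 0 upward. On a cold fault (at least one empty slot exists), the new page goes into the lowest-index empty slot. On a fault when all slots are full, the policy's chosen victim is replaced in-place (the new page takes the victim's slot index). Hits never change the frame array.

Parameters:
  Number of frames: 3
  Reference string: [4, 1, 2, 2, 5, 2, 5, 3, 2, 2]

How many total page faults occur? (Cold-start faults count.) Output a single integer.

Step 0: ref 4 → FAULT, frames=[4,-,-]
Step 1: ref 1 → FAULT, frames=[4,1,-]
Step 2: ref 2 → FAULT, frames=[4,1,2]
Step 3: ref 2 → HIT, frames=[4,1,2]
Step 4: ref 5 → FAULT (evict 4), frames=[5,1,2]
Step 5: ref 2 → HIT, frames=[5,1,2]
Step 6: ref 5 → HIT, frames=[5,1,2]
Step 7: ref 3 → FAULT (evict 1), frames=[5,3,2]
Step 8: ref 2 → HIT, frames=[5,3,2]
Step 9: ref 2 → HIT, frames=[5,3,2]
Total faults: 5

Answer: 5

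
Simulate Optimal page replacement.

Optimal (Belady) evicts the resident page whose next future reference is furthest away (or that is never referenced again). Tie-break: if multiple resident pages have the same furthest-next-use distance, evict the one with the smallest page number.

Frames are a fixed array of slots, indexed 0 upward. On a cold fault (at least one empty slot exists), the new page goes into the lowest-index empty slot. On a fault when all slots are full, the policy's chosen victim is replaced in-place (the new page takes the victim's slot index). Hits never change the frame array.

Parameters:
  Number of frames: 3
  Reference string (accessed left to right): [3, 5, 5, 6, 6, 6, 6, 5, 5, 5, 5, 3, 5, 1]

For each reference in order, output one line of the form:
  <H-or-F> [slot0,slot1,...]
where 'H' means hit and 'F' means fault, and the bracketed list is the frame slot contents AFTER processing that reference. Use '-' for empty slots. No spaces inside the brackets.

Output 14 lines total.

F [3,-,-]
F [3,5,-]
H [3,5,-]
F [3,5,6]
H [3,5,6]
H [3,5,6]
H [3,5,6]
H [3,5,6]
H [3,5,6]
H [3,5,6]
H [3,5,6]
H [3,5,6]
H [3,5,6]
F [1,5,6]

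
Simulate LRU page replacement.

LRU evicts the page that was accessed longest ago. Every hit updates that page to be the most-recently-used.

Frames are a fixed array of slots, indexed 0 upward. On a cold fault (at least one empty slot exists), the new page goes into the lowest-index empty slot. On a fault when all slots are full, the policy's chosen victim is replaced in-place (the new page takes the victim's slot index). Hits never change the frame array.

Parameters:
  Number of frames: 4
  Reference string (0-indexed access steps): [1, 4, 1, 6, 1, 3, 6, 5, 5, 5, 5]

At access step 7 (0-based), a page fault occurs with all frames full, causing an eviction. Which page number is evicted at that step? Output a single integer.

Answer: 4

Derivation:
Step 0: ref 1 -> FAULT, frames=[1,-,-,-]
Step 1: ref 4 -> FAULT, frames=[1,4,-,-]
Step 2: ref 1 -> HIT, frames=[1,4,-,-]
Step 3: ref 6 -> FAULT, frames=[1,4,6,-]
Step 4: ref 1 -> HIT, frames=[1,4,6,-]
Step 5: ref 3 -> FAULT, frames=[1,4,6,3]
Step 6: ref 6 -> HIT, frames=[1,4,6,3]
Step 7: ref 5 -> FAULT, evict 4, frames=[1,5,6,3]
At step 7: evicted page 4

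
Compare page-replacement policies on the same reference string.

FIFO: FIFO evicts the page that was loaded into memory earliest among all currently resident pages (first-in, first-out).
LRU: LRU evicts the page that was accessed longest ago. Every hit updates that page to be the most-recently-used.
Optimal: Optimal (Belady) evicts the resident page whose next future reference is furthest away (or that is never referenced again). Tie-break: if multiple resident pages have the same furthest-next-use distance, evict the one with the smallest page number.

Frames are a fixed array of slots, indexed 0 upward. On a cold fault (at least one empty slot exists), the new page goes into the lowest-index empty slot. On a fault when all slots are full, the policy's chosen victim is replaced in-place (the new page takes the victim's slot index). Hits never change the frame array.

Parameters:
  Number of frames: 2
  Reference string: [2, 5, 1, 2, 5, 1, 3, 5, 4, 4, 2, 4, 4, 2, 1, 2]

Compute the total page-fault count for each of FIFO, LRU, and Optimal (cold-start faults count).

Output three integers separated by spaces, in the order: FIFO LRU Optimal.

--- FIFO ---
  step 0: ref 2 -> FAULT, frames=[2,-] (faults so far: 1)
  step 1: ref 5 -> FAULT, frames=[2,5] (faults so far: 2)
  step 2: ref 1 -> FAULT, evict 2, frames=[1,5] (faults so far: 3)
  step 3: ref 2 -> FAULT, evict 5, frames=[1,2] (faults so far: 4)
  step 4: ref 5 -> FAULT, evict 1, frames=[5,2] (faults so far: 5)
  step 5: ref 1 -> FAULT, evict 2, frames=[5,1] (faults so far: 6)
  step 6: ref 3 -> FAULT, evict 5, frames=[3,1] (faults so far: 7)
  step 7: ref 5 -> FAULT, evict 1, frames=[3,5] (faults so far: 8)
  step 8: ref 4 -> FAULT, evict 3, frames=[4,5] (faults so far: 9)
  step 9: ref 4 -> HIT, frames=[4,5] (faults so far: 9)
  step 10: ref 2 -> FAULT, evict 5, frames=[4,2] (faults so far: 10)
  step 11: ref 4 -> HIT, frames=[4,2] (faults so far: 10)
  step 12: ref 4 -> HIT, frames=[4,2] (faults so far: 10)
  step 13: ref 2 -> HIT, frames=[4,2] (faults so far: 10)
  step 14: ref 1 -> FAULT, evict 4, frames=[1,2] (faults so far: 11)
  step 15: ref 2 -> HIT, frames=[1,2] (faults so far: 11)
  FIFO total faults: 11
--- LRU ---
  step 0: ref 2 -> FAULT, frames=[2,-] (faults so far: 1)
  step 1: ref 5 -> FAULT, frames=[2,5] (faults so far: 2)
  step 2: ref 1 -> FAULT, evict 2, frames=[1,5] (faults so far: 3)
  step 3: ref 2 -> FAULT, evict 5, frames=[1,2] (faults so far: 4)
  step 4: ref 5 -> FAULT, evict 1, frames=[5,2] (faults so far: 5)
  step 5: ref 1 -> FAULT, evict 2, frames=[5,1] (faults so far: 6)
  step 6: ref 3 -> FAULT, evict 5, frames=[3,1] (faults so far: 7)
  step 7: ref 5 -> FAULT, evict 1, frames=[3,5] (faults so far: 8)
  step 8: ref 4 -> FAULT, evict 3, frames=[4,5] (faults so far: 9)
  step 9: ref 4 -> HIT, frames=[4,5] (faults so far: 9)
  step 10: ref 2 -> FAULT, evict 5, frames=[4,2] (faults so far: 10)
  step 11: ref 4 -> HIT, frames=[4,2] (faults so far: 10)
  step 12: ref 4 -> HIT, frames=[4,2] (faults so far: 10)
  step 13: ref 2 -> HIT, frames=[4,2] (faults so far: 10)
  step 14: ref 1 -> FAULT, evict 4, frames=[1,2] (faults so far: 11)
  step 15: ref 2 -> HIT, frames=[1,2] (faults so far: 11)
  LRU total faults: 11
--- Optimal ---
  step 0: ref 2 -> FAULT, frames=[2,-] (faults so far: 1)
  step 1: ref 5 -> FAULT, frames=[2,5] (faults so far: 2)
  step 2: ref 1 -> FAULT, evict 5, frames=[2,1] (faults so far: 3)
  step 3: ref 2 -> HIT, frames=[2,1] (faults so far: 3)
  step 4: ref 5 -> FAULT, evict 2, frames=[5,1] (faults so far: 4)
  step 5: ref 1 -> HIT, frames=[5,1] (faults so far: 4)
  step 6: ref 3 -> FAULT, evict 1, frames=[5,3] (faults so far: 5)
  step 7: ref 5 -> HIT, frames=[5,3] (faults so far: 5)
  step 8: ref 4 -> FAULT, evict 3, frames=[5,4] (faults so far: 6)
  step 9: ref 4 -> HIT, frames=[5,4] (faults so far: 6)
  step 10: ref 2 -> FAULT, evict 5, frames=[2,4] (faults so far: 7)
  step 11: ref 4 -> HIT, frames=[2,4] (faults so far: 7)
  step 12: ref 4 -> HIT, frames=[2,4] (faults so far: 7)
  step 13: ref 2 -> HIT, frames=[2,4] (faults so far: 7)
  step 14: ref 1 -> FAULT, evict 4, frames=[2,1] (faults so far: 8)
  step 15: ref 2 -> HIT, frames=[2,1] (faults so far: 8)
  Optimal total faults: 8

Answer: 11 11 8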